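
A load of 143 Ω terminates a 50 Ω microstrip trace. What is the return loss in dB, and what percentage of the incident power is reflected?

Γ = (143 − 50)/(143 + 50) = 0.482
RL = −20·log₁₀(0.482) = 6.34 dB
P_refl/P_inc = |Γ|² = 0.232

RL ≈ 6.34 dB; 23.2% of incident power reflected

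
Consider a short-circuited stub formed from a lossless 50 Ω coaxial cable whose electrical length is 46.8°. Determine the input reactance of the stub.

X_in ≈ 53.2 Ω (inductive)

tan(βl) = 1.06
For a short-circuited stub, Z_in = jZ_0·tan(βl)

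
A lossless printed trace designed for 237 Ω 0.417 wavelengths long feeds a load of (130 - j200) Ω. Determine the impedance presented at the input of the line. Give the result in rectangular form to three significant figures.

βl = 2π × 0.417 = 150°
tan(βl) = tan(150°) = -0.575
Z_in = Z_0·(Z_L + jZ_0·tanβl)/(Z_0 + jZ_L·tanβl)
     = 237·(130 − j336)/(122 − j74.7)

Z_in ≈ 474 − j363 Ω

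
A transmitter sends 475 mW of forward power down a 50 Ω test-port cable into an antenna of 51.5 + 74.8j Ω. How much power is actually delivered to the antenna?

P_delivered ≈ 308 mW

|Γ| = |(1.5 + j74.8)/(101.5 + j74.8)| = 0.593
|Γ|² = 0.352
P_refl = |Γ|²·P_inc = 167 mW, P_del = (1 − |Γ|²)·P_inc = 308 mW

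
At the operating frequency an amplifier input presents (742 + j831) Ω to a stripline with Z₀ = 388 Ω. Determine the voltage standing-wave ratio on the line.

VSWR ≈ 4.62

Γ = (Z_L − Z_0)/(Z_L + Z_0) = (354 + j831)/(1130 + j831)
|Γ| = 903/1400 = 0.644
VSWR = (1 + |Γ|)/(1 − |Γ|) = 1.64/0.356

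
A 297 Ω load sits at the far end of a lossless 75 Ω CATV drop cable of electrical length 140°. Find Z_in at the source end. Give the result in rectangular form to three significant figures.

Z_in ≈ 42 + j76.7 Ω

tan(βl) = tan(140°) = -0.839
Z_in = Z_0·(Z_L + jZ_0·tanβl)/(Z_0 + jZ_L·tanβl)
     = 75·(297 − j62.9)/(75 − j249)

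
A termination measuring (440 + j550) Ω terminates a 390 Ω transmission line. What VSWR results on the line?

Γ = (Z_L − Z_0)/(Z_L + Z_0) = (50 + j550)/(830 + j550)
|Γ| = 552/996 = 0.555
VSWR = (1 + |Γ|)/(1 − |Γ|) = 1.55/0.445

VSWR ≈ 3.49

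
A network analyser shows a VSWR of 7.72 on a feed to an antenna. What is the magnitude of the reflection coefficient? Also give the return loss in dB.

|Γ| = (S − 1)/(S + 1) = (7.72 − 1)/(7.72 + 1) = 6.72/8.72
RL = −20·log₁₀|Γ| = −20·log₁₀(0.771)

|Γ| ≈ 0.771; return loss ≈ 2.26 dB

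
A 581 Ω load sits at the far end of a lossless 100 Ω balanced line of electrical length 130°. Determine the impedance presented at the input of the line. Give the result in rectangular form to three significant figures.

Z_in ≈ 28.7 + j79.8 Ω

tan(βl) = tan(130°) = -1.19
Z_in = Z_0·(Z_L + jZ_0·tanβl)/(Z_0 + jZ_L·tanβl)
     = 100·(581 − j119)/(100 − j692)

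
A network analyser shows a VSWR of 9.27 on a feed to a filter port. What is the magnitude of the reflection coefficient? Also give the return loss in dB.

|Γ| ≈ 0.805; return loss ≈ 1.88 dB

|Γ| = (S − 1)/(S + 1) = (9.27 − 1)/(9.27 + 1) = 8.27/10.3
RL = −20·log₁₀|Γ| = −20·log₁₀(0.805)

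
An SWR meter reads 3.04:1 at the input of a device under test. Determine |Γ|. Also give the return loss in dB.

|Γ| ≈ 0.505; return loss ≈ 5.94 dB

|Γ| = (S − 1)/(S + 1) = (3.04 − 1)/(3.04 + 1) = 2.04/4.04
RL = −20·log₁₀|Γ| = −20·log₁₀(0.505)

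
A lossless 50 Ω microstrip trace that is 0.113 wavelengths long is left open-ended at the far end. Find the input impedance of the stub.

βl = 2π × 0.113 = 40.7°
tan(βl) = 0.86
For an open-ended stub, Z_in = −jZ_0·cot(βl) = −jZ_0/tan(βl)

Z_in ≈ −j58.2 Ω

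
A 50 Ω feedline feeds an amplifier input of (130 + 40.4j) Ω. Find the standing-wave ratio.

Γ = (Z_L − Z_0)/(Z_L + Z_0) = (80 + j40.4)/(180 + j40.4)
|Γ| = 89.6/184 = 0.486
VSWR = (1 + |Γ|)/(1 − |Γ|) = 1.49/0.514

VSWR ≈ 2.89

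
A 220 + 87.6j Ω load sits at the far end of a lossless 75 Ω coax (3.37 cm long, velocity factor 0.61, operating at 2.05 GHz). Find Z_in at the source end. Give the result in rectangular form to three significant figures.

λ = v/f = 0.61·c / 2.05 GHz = 0.0893 m
βl = 2π·l/λ = 2π × 0.378 = 136°
tan(βl) = tan(136°) = -0.969
Z_in = Z_0·(Z_L + jZ_0·tanβl)/(Z_0 + jZ_L·tanβl)
     = 75·(220 + j14.9)/(160 − j213)

Z_in ≈ 33.8 + j52.1 Ω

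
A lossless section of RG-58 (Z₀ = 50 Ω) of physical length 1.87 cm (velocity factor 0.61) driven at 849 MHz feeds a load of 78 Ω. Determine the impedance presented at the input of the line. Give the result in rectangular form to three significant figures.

λ = v/f = 0.61·c / 849 MHz = 0.216 m
βl = 2π·l/λ = 2π × 0.0868 = 31.2°
tan(βl) = tan(31.2°) = 0.606
Z_in = Z_0·(Z_L + jZ_0·tanβl)/(Z_0 + jZ_L·tanβl)
     = 50·(78 + j30.3)/(50 + j47.3)

Z_in ≈ 56.3 − j22.9 Ω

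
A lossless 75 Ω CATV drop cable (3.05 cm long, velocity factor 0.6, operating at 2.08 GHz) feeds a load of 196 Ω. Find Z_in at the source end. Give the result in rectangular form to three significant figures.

Z_in ≈ 41.4 + j44.4 Ω

λ = v/f = 0.6·c / 2.08 GHz = 0.0865 m
βl = 2π·l/λ = 2π × 0.352 = 127°
tan(βl) = tan(127°) = -1.33
Z_in = Z_0·(Z_L + jZ_0·tanβl)/(Z_0 + jZ_L·tanβl)
     = 75·(196 − j100)/(75 − j261)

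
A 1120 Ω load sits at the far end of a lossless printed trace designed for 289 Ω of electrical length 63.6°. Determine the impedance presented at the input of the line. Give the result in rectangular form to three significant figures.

tan(βl) = tan(63.6°) = 2.01
Z_in = Z_0·(Z_L + jZ_0·tanβl)/(Z_0 + jZ_L·tanβl)
     = 289·(1120 + j582)/(289 + j2260)

Z_in ≈ 91.4 − j132 Ω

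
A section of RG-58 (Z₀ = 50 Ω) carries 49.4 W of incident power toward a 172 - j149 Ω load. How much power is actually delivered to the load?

P_delivered ≈ 23.8 W

|Γ| = |(122 − j149)/(222 − j149)| = 0.72
|Γ|² = 0.519
P_refl = |Γ|²·P_inc = 25.6 W, P_del = (1 − |Γ|²)·P_inc = 23.8 W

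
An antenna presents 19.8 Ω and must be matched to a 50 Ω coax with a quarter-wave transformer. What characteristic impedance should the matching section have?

Z_qwt = √(Z_0·R_L) = √(50 × 19.8) = √990

Z_qwt ≈ 31.5 Ω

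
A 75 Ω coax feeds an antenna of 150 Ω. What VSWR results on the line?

VSWR ≈ 2

Γ = (150 − 75)/(150 + 75) = 0.333
VSWR = (1 + 0.333)/(1 − 0.333)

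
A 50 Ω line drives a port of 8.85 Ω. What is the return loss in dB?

Γ = (8.85 − 50)/(8.85 + 50) = -0.699
RL = −20·log₁₀|Γ| = −20·log₁₀(0.699)

RL ≈ 3.11 dB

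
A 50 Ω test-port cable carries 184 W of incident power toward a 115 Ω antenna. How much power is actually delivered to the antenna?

Γ = (115 − 50)/(115 + 50) = 0.394
|Γ|² = 0.155
P_refl = |Γ|²·P_inc = 28.6 W, P_del = (1 − |Γ|²)·P_inc = 155 W

P_delivered ≈ 155 W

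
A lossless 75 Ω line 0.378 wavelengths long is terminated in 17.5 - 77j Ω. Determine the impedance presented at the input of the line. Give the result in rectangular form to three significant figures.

Z_in ≈ 666 + j44.3 Ω

βl = 2π × 0.378 = 136°
tan(βl) = tan(136°) = -0.963
Z_in = Z_0·(Z_L + jZ_0·tanβl)/(Z_0 + jZ_L·tanβl)
     = 75·(17.5 − j149)/(0.849 − j16.9)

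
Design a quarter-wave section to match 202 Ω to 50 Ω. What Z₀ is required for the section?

Z_qwt = √(Z_0·R_L) = √(50 × 202) = √10100

Z_qwt ≈ 100 Ω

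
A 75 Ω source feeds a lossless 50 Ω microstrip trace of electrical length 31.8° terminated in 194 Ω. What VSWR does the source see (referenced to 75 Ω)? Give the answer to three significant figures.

tan(βl) = 0.62
Z_in = Z_0·(Z_L + jZ_0·tanβl)/(Z_0 + jZ_L·tanβl) = 39.6 − j64.2 Ω
Γ_s = (Z_in − Z_s)/(Z_in + Z_s) = (-35.4 − j64.2)/(115 − j64.2), |Γ_s| = 0.558
VSWR = (1 + |Γ_s|)/(1 − |Γ_s|)

VSWR ≈ 3.53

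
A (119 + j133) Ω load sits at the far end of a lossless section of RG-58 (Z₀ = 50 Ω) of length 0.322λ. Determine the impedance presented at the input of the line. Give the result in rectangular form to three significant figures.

Z_in ≈ 9.45 + j11.8 Ω

βl = 2π × 0.322 = 116°
tan(βl) = tan(116°) = -2.06
Z_in = Z_0·(Z_L + jZ_0·tanβl)/(Z_0 + jZ_L·tanβl)
     = 50·(119 + j30.1)/(324 − j245)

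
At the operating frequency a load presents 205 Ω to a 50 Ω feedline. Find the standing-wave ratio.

VSWR ≈ 4.1

Γ = (205 − 50)/(205 + 50) = 0.608
VSWR = (1 + 0.608)/(1 − 0.608)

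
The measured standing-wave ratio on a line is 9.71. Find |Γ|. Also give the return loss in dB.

|Γ| ≈ 0.813; return loss ≈ 1.8 dB

|Γ| = (S − 1)/(S + 1) = (9.71 − 1)/(9.71 + 1) = 8.71/10.7
RL = −20·log₁₀|Γ| = −20·log₁₀(0.813)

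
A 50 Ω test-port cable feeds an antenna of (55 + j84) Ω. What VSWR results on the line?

Γ = (Z_L − Z_0)/(Z_L + Z_0) = (5 + j84)/(105 + j84)
|Γ| = 84.1/134 = 0.626
VSWR = (1 + |Γ|)/(1 − |Γ|) = 1.63/0.374

VSWR ≈ 4.34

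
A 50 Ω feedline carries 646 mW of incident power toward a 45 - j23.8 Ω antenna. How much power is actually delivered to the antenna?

|Γ| = |(-5 − j23.8)/(95 − j23.8)| = 0.248
|Γ|² = 0.0617
P_refl = |Γ|²·P_inc = 39.8 mW, P_del = (1 − |Γ|²)·P_inc = 606 mW

P_delivered ≈ 606 mW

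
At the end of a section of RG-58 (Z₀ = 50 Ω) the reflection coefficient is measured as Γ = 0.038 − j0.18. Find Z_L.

Z_L ≈ 50.4 − j18.8 Ω

Z_L = Z_0·(1 + Γ)/(1 − Γ) = 50·(1.04 − j0.18)/(0.962 + j0.18)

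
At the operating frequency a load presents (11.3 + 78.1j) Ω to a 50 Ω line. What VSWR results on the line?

Γ = (Z_L − Z_0)/(Z_L + Z_0) = (-38.7 + j78.1)/(61.3 + j78.1)
|Γ| = 87.2/99.3 = 0.878
VSWR = (1 + |Γ|)/(1 − |Γ|) = 1.88/0.122

VSWR ≈ 15.4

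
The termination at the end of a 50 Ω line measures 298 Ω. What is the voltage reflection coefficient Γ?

Γ = (Z_L − Z_0)/(Z_L + Z_0) = (298 − 50)/(298 + 50) = 248/348

Γ = 0.713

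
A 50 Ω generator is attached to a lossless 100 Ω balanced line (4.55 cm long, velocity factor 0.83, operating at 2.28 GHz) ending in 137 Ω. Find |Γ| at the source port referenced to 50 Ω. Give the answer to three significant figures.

|Γ| ≈ 0.422

λ = v/f = 0.83·c / 2.28 GHz = 0.109 m
βl = 2π·l/λ = 2π × 0.417 = 150°
tan(βl) = -0.578
Z_in = Z_0·(Z_L + jZ_0·tanβl)/(Z_0 + jZ_L·tanβl) = 112 + j31.1 Ω
Γ_s = (Z_in − Z_s)/(Z_in + Z_s) = (62.3 + j31.1)/(162 + j31.1), |Γ_s| = 0.422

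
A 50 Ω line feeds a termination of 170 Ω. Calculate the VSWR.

VSWR ≈ 3.4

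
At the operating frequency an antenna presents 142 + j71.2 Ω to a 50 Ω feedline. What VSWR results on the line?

VSWR ≈ 3.63

Γ = (Z_L − Z_0)/(Z_L + Z_0) = (92 + j71.2)/(192 + j71.2)
|Γ| = 116/205 = 0.568
VSWR = (1 + |Γ|)/(1 − |Γ|) = 1.57/0.432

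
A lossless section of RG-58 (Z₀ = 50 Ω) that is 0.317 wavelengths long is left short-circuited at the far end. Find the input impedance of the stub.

βl = 2π × 0.317 = 114°
tan(βl) = -2.23
For a short-circuited stub, Z_in = jZ_0·tan(βl)

Z_in ≈ −j112 Ω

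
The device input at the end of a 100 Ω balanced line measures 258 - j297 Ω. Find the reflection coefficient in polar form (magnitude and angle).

Γ ≈ 0.723 ∠ -22.3°

Γ = (Z_L − Z_0)/(Z_L + Z_0) = (158 − j297)/(358 − j297)
|Γ| = 336/465 = 0.723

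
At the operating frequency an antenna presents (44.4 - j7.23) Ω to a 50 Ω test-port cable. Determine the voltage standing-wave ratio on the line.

Γ = (Z_L − Z_0)/(Z_L + Z_0) = (-5.6 − j7.23)/(94.4 − j7.23)
|Γ| = 9.15/94.7 = 0.0966
VSWR = (1 + |Γ|)/(1 − |Γ|) = 1.1/0.903

VSWR ≈ 1.21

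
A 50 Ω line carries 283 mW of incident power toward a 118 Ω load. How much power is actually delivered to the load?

Γ = (118 − 50)/(118 + 50) = 0.405
|Γ|² = 0.164
P_refl = |Γ|²·P_inc = 46.4 mW, P_del = (1 − |Γ|²)·P_inc = 237 mW

P_delivered ≈ 237 mW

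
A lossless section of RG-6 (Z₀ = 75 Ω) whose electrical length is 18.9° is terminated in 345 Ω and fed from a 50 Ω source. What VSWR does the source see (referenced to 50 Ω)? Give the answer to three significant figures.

VSWR ≈ 6.51

tan(βl) = 0.342
Z_in = Z_0·(Z_L + jZ_0·tanβl)/(Z_0 + jZ_L·tanβl) = 111 − j149 Ω
Γ_s = (Z_in − Z_s)/(Z_in + Z_s) = (60.7 − j149)/(161 − j149), |Γ_s| = 0.734
VSWR = (1 + |Γ_s|)/(1 − |Γ_s|)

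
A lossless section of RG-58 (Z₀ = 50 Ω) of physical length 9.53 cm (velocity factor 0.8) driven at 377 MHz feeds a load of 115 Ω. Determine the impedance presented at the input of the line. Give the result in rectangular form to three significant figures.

λ = v/f = 0.8·c / 377 MHz = 0.637 m
βl = 2π·l/λ = 2π × 0.15 = 53.9°
tan(βl) = tan(53.9°) = 1.37
Z_in = Z_0·(Z_L + jZ_0·tanβl)/(Z_0 + jZ_L·tanβl)
     = 50·(115 + j68.5)/(50 + j158)

Z_in ≈ 30.3 − j26.9 Ω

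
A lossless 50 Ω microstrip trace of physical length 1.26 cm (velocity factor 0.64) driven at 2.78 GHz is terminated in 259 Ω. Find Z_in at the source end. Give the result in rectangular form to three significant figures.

Z_in ≈ 11.5 − j21.6 Ω

λ = v/f = 0.64·c / 2.78 GHz = 0.0691 m
βl = 2π·l/λ = 2π × 0.182 = 65.7°
tan(βl) = tan(65.7°) = 2.21
Z_in = Z_0·(Z_L + jZ_0·tanβl)/(Z_0 + jZ_L·tanβl)
     = 50·(259 + j111)/(50 + j573)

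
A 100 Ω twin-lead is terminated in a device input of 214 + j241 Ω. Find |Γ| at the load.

|Γ| ≈ 0.674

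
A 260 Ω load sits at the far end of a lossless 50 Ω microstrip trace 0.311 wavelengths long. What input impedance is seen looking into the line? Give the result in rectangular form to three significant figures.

βl = 2π × 0.311 = 112°
tan(βl) = tan(112°) = -2.48
Z_in = Z_0·(Z_L + jZ_0·tanβl)/(Z_0 + jZ_L·tanβl)
     = 50·(260 − j124)/(50 − j645)

Z_in ≈ 11.1 + j19.3 Ω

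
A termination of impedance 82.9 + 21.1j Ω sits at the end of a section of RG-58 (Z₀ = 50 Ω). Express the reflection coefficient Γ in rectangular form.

Γ ≈ 0.266 + j0.117

Γ = (Z_L − Z_0)/(Z_L + Z_0) = (32.9 + j21.1)/(132.9 + j21.1)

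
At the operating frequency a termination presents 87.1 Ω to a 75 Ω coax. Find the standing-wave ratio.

Γ = (87.1 − 75)/(87.1 + 75) = 0.0746
VSWR = (1 + 0.0746)/(1 − 0.0746)

VSWR ≈ 1.16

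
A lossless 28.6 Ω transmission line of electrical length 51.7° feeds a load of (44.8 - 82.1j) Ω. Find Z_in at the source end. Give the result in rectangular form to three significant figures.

tan(βl) = tan(51.7°) = 1.27
Z_in = Z_0·(Z_L + jZ_0·tanβl)/(Z_0 + jZ_L·tanβl)
     = 28.6·(44.8 − j45.9)/(133 + j56.7)

Z_in ≈ 4.59 − j11.9 Ω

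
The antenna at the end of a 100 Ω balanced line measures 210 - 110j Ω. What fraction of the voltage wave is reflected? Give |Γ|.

Γ = (Z_L − Z_0)/(Z_L + Z_0) = (110 − j110)/(310 − j110)
|Γ| = 156/329

|Γ| ≈ 0.473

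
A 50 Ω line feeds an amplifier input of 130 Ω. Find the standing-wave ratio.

VSWR ≈ 2.6

Γ = (130 − 50)/(130 + 50) = 0.444
VSWR = (1 + 0.444)/(1 − 0.444)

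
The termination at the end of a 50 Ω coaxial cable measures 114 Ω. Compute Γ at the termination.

Γ = (Z_L − Z_0)/(Z_L + Z_0) = (114 − 50)/(114 + 50) = 64/164

Γ = 0.39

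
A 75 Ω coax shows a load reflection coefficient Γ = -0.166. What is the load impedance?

Z_L ≈ 53.6 Ω

Z_L = Z_0·(1 + Γ)/(1 − Γ) = 75·(0.834)/(1.17)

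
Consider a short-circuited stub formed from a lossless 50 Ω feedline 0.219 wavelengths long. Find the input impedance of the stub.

Z_in ≈ +j253 Ω

βl = 2π × 0.219 = 78.8°
tan(βl) = 5.07
For a short-circuited stub, Z_in = jZ_0·tan(βl)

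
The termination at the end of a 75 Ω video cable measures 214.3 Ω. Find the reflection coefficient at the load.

Γ = (Z_L − Z_0)/(Z_L + Z_0) = (214.3 − 75)/(214.3 + 75) = 139.3/289.3

Γ = 0.482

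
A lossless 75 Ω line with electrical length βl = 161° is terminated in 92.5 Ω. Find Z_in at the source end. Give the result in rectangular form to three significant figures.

tan(βl) = tan(161°) = -0.344
Z_in = Z_0·(Z_L + jZ_0·tanβl)/(Z_0 + jZ_L·tanβl)
     = 75·(92.5 − j25.8)/(75 − j31.9)

Z_in ≈ 87.7 + j11.4 Ω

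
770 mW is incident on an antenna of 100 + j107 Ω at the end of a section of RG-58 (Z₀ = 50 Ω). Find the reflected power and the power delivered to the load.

P_reflected ≈ 316 mW; P_delivered ≈ 454 mW

|Γ| = |(50 + j107)/(150 + j107)| = 0.641
|Γ|² = 0.411
P_refl = |Γ|²·P_inc = 316 mW, P_del = (1 − |Γ|²)·P_inc = 454 mW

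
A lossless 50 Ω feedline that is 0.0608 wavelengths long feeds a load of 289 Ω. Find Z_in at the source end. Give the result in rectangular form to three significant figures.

Z_in ≈ 52.5 − j102 Ω

βl = 2π × 0.0608 = 21.9°
tan(βl) = tan(21.9°) = 0.402
Z_in = Z_0·(Z_L + jZ_0·tanβl)/(Z_0 + jZ_L·tanβl)
     = 50·(289 + j20.1)/(50 + j116)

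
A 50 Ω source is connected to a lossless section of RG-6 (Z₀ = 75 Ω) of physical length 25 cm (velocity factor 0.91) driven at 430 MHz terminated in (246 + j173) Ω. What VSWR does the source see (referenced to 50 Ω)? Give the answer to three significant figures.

λ = v/f = 0.91·c / 430 MHz = 0.635 m
βl = 2π·l/λ = 2π × 0.394 = 142°
tan(βl) = -0.788
Z_in = Z_0·(Z_L + jZ_0·tanβl)/(Z_0 + jZ_L·tanβl) = 27.3 + j65.4 Ω
Γ_s = (Z_in − Z_s)/(Z_in + Z_s) = (-22.7 + j65.4)/(77.3 + j65.4), |Γ_s| = 0.684
VSWR = (1 + |Γ_s|)/(1 − |Γ_s|)

VSWR ≈ 5.33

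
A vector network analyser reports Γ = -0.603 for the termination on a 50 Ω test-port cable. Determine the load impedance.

Z_L = Z_0·(1 + Γ)/(1 − Γ) = 50·(0.397)/(1.6)

Z_L ≈ 12.4 Ω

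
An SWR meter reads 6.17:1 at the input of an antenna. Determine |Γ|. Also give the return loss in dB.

|Γ| ≈ 0.721; return loss ≈ 2.84 dB

|Γ| = (S − 1)/(S + 1) = (6.17 − 1)/(6.17 + 1) = 5.17/7.17
RL = −20·log₁₀|Γ| = −20·log₁₀(0.721)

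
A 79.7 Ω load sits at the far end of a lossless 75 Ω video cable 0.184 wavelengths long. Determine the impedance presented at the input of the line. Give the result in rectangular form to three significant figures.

βl = 2π × 0.184 = 66.2°
tan(βl) = tan(66.2°) = 2.27
Z_in = Z_0·(Z_L + jZ_0·tanβl)/(Z_0 + jZ_L·tanβl)
     = 75·(79.7 + j170)/(75 + j181)

Z_in ≈ 71.9 − j3.23 Ω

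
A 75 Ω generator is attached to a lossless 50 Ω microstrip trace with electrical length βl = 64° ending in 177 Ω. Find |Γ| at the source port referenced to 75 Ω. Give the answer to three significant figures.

tan(βl) = 2.05
Z_in = Z_0·(Z_L + jZ_0·tanβl)/(Z_0 + jZ_L·tanβl) = 17.2 − j22 Ω
Γ_s = (Z_in − Z_s)/(Z_in + Z_s) = (-57.8 − j22)/(92.2 − j22), |Γ_s| = 0.653

|Γ| ≈ 0.653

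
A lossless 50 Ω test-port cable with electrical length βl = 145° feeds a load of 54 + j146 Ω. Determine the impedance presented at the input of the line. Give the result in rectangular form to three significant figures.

tan(βl) = tan(145°) = -0.7
Z_in = Z_0·(Z_L + jZ_0·tanβl)/(Z_0 + jZ_L·tanβl)
     = 50·(54 + j111)/(152 − j37.8)

Z_in ≈ 8.18 + j38.5 Ω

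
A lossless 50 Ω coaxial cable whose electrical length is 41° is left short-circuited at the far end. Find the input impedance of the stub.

tan(βl) = 0.869
For a short-circuited stub, Z_in = jZ_0·tan(βl)

Z_in ≈ +j43.5 Ω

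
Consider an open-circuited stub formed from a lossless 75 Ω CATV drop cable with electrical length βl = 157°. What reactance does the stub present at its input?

tan(βl) = -0.424
For an open-circuited stub, Z_in = −jZ_0·cot(βl) = −jZ_0/tan(βl)

X_in ≈ 177 Ω (inductive)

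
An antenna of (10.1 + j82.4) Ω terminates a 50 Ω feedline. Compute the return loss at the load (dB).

Γ = (-39.9 + j82.4)/(60.1 + j82.4), |Γ| = 0.898
RL = −20·log₁₀|Γ| = −20·log₁₀(0.898)

RL ≈ 0.938 dB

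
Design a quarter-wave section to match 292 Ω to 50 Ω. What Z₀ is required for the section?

Z_qwt = √(Z_0·R_L) = √(50 × 292) = √14600

Z_qwt ≈ 121 Ω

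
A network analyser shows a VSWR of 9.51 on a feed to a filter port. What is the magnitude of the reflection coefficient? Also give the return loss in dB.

|Γ| ≈ 0.81; return loss ≈ 1.83 dB

|Γ| = (S − 1)/(S + 1) = (9.51 − 1)/(9.51 + 1) = 8.51/10.5
RL = −20·log₁₀|Γ| = −20·log₁₀(0.81)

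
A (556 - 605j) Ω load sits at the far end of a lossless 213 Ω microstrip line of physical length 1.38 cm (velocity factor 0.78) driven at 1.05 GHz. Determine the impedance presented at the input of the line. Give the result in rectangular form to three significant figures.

Z_in ≈ 111 − j294 Ω

λ = v/f = 0.78·c / 1.05 GHz = 0.223 m
βl = 2π·l/λ = 2π × 0.0619 = 22.3°
tan(βl) = tan(22.3°) = 0.41
Z_in = Z_0·(Z_L + jZ_0·tanβl)/(Z_0 + jZ_L·tanβl)
     = 213·(556 − j518)/(461 + j228)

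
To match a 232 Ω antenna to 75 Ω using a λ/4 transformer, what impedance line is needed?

Z_qwt ≈ 132 Ω

Z_qwt = √(Z_0·R_L) = √(75 × 232) = √17400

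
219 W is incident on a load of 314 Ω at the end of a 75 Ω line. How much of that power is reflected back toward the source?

P_reflected ≈ 82.7 W

Γ = (314 − 75)/(314 + 75) = 0.614
|Γ|² = 0.377
P_refl = |Γ|²·P_inc = 82.7 W, P_del = (1 − |Γ|²)·P_inc = 136 W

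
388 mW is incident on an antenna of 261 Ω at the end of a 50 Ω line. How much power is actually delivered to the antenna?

P_delivered ≈ 209 mW

Γ = (261 − 50)/(261 + 50) = 0.678
|Γ|² = 0.46
P_refl = |Γ|²·P_inc = 179 mW, P_del = (1 − |Γ|²)·P_inc = 209 mW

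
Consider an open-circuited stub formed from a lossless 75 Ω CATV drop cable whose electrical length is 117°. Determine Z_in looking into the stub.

Z_in ≈ +j38.2 Ω

tan(βl) = -1.96
For an open-circuited stub, Z_in = −jZ_0·cot(βl) = −jZ_0/tan(βl)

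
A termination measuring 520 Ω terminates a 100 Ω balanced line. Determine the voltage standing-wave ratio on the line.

For a purely resistive load, VSWR = R_L/Z_0 or Z_0/R_L (whichever > 1) = 520/100

VSWR ≈ 5.2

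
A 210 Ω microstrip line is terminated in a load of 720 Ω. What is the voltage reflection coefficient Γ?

Γ = 0.548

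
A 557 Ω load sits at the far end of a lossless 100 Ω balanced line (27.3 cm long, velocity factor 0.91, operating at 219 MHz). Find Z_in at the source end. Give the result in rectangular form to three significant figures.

λ = v/f = 0.91·c / 219 MHz = 1.25 m
βl = 2π·l/λ = 2π × 0.219 = 78.8°
tan(βl) = tan(78.8°) = 5.07
Z_in = Z_0·(Z_L + jZ_0·tanβl)/(Z_0 + jZ_L·tanβl)
     = 100·(557 + j507)/(100 + j2820)

Z_in ≈ 18.6 − j19.1 Ω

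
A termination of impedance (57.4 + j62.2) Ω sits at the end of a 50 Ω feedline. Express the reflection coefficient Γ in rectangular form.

Γ = (Z_L − Z_0)/(Z_L + Z_0) = (7.4 + j62.2)/(107.4 + j62.2)

Γ ≈ 0.303 + j0.404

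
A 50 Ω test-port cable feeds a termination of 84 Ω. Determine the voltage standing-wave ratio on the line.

VSWR ≈ 1.68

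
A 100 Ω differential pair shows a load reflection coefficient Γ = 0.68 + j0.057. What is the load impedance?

Z_L = Z_0·(1 + Γ)/(1 − Γ) = 100·(1.68 + j0.057)/(0.32 − j0.057)

Z_L ≈ 506 + j108 Ω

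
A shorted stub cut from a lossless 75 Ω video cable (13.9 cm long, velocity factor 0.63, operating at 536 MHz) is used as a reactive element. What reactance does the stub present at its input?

λ = v/f = 0.63·c / 536 MHz = 0.353 m
βl = 2π·l/λ = 2π × 0.394 = 142°
tan(βl) = -0.784
For a shorted stub, Z_in = jZ_0·tan(βl)

X_in ≈ -58.8 Ω (capacitive)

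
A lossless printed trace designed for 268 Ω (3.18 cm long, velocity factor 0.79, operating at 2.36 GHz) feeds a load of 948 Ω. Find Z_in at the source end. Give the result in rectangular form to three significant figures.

Z_in ≈ 89.4 + j108 Ω

λ = v/f = 0.79·c / 2.36 GHz = 0.1 m
βl = 2π·l/λ = 2π × 0.317 = 114°
tan(βl) = tan(114°) = -2.25
Z_in = Z_0·(Z_L + jZ_0·tanβl)/(Z_0 + jZ_L·tanβl)
     = 268·(948 − j602)/(268 − j2130)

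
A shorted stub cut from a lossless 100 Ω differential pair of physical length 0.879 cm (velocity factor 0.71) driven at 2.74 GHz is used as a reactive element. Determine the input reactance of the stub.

X_in ≈ 86 Ω (inductive)

λ = v/f = 0.71·c / 2.74 GHz = 0.0777 m
βl = 2π·l/λ = 2π × 0.113 = 40.7°
tan(βl) = 0.86
For a shorted stub, Z_in = jZ_0·tan(βl)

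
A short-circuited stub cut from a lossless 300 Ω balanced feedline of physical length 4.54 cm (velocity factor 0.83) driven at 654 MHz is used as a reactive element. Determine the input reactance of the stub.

X_in ≈ 279 Ω (inductive)

λ = v/f = 0.83·c / 654 MHz = 0.381 m
βl = 2π·l/λ = 2π × 0.119 = 42.9°
tan(βl) = 0.93
For a short-circuited stub, Z_in = jZ_0·tan(βl)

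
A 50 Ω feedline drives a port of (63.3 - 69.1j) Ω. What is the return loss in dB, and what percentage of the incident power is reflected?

RL ≈ 5.51 dB; 28.1% of incident power reflected

Γ = (13.3 − j69.1)/(113.3 − j69.1), |Γ| = 0.53
RL = −20·log₁₀(0.53) = 5.51 dB
P_refl/P_inc = |Γ|² = 0.281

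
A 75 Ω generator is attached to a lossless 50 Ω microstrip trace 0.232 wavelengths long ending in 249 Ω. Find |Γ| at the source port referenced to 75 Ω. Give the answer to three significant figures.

βl = 2π × 0.232 = 83.5°
tan(βl) = 8.8
Z_in = Z_0·(Z_L + jZ_0·tanβl)/(Z_0 + jZ_L·tanβl) = 10.2 − j5.45 Ω
Γ_s = (Z_in − Z_s)/(Z_in + Z_s) = (-64.8 − j5.45)/(85.2 − j5.45), |Γ_s| = 0.762

|Γ| ≈ 0.762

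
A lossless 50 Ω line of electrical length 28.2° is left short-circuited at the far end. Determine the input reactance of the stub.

X_in ≈ 26.8 Ω (inductive)

tan(βl) = 0.536
For a short-circuited stub, Z_in = jZ_0·tan(βl)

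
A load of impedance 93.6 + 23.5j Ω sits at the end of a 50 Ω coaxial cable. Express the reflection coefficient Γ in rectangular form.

Γ = (Z_L − Z_0)/(Z_L + Z_0) = (43.6 + j23.5)/(143.6 + j23.5)

Γ ≈ 0.322 + j0.111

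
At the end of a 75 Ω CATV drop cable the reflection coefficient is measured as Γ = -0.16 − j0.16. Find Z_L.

Z_L ≈ 51.9 − j17.5 Ω

Z_L = Z_0·(1 + Γ)/(1 − Γ) = 75·(0.84 − j0.16)/(1.16 + j0.16)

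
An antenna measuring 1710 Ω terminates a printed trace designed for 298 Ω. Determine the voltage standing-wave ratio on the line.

Γ = (1710 − 298)/(1710 + 298) = 0.703
VSWR = (1 + 0.703)/(1 − 0.703)

VSWR ≈ 5.74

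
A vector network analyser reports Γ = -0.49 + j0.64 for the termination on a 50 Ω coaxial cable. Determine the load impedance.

Z_L = Z_0·(1 + Γ)/(1 − Γ) = 50·(0.51 + j0.64)/(1.49 − j0.64)

Z_L ≈ 6.66 + j24.3 Ω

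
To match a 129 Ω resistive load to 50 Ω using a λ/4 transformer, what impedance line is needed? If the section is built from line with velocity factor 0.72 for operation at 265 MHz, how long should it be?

Z_qwt = √(Z_0·R_L) = √(50 × 129) = √6450
λ = 0.72·c/f = 0.815 m, so l = λ/4 = 0.204 m

Z_qwt ≈ 80.3 Ω; length ≈ 20.4 cm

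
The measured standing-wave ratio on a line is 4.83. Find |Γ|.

|Γ| ≈ 0.657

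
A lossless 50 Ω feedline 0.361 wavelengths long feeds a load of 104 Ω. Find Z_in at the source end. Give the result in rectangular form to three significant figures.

Z_in ≈ 35.2 + j27.7 Ω

βl = 2π × 0.361 = 130°
tan(βl) = tan(130°) = -1.19
Z_in = Z_0·(Z_L + jZ_0·tanβl)/(Z_0 + jZ_L·tanβl)
     = 50·(104 − j59.7)/(50 − j124)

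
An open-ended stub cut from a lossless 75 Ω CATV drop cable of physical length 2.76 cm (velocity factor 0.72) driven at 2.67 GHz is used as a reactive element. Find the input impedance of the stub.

Z_in ≈ +j48.4 Ω

λ = v/f = 0.72·c / 2.67 GHz = 0.0809 m
βl = 2π·l/λ = 2π × 0.341 = 123°
tan(βl) = -1.55
For an open-ended stub, Z_in = −jZ_0·cot(βl) = −jZ_0/tan(βl)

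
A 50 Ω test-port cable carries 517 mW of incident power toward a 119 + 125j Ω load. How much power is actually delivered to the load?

|Γ| = |(69 + j125)/(169 + j125)| = 0.679
|Γ|² = 0.461
P_refl = |Γ|²·P_inc = 239 mW, P_del = (1 − |Γ|²)·P_inc = 278 mW

P_delivered ≈ 278 mW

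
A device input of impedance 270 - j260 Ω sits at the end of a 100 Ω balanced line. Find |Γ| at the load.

|Γ| ≈ 0.687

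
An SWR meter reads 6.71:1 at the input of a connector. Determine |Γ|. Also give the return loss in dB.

|Γ| = (S − 1)/(S + 1) = (6.71 − 1)/(6.71 + 1) = 5.71/7.71
RL = −20·log₁₀|Γ| = −20·log₁₀(0.741)

|Γ| ≈ 0.741; return loss ≈ 2.61 dB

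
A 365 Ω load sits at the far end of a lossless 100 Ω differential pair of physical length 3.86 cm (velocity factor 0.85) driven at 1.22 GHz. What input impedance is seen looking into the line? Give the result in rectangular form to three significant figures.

λ = v/f = 0.85·c / 1.22 GHz = 0.209 m
βl = 2π·l/λ = 2π × 0.185 = 66.5°
tan(βl) = tan(66.5°) = 2.3
Z_in = Z_0·(Z_L + jZ_0·tanβl)/(Z_0 + jZ_L·tanβl)
     = 100·(365 + j230)/(100 + j839)

Z_in ≈ 32.1 − j39.7 Ω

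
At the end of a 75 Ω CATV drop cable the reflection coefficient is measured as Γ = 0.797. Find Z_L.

Z_L = Z_0·(1 + Γ)/(1 − Γ) = 75·(1.8)/(0.203)

Z_L ≈ 664 Ω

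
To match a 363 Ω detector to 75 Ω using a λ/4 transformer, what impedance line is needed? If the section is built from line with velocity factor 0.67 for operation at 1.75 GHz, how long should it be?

Z_qwt ≈ 165 Ω; length ≈ 2.87 cm

Z_qwt = √(Z_0·R_L) = √(75 × 363) = √27220
λ = 0.67·c/f = 0.115 m, so l = λ/4 = 0.0287 m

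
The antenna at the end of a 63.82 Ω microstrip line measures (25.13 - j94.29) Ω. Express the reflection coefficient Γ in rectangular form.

Γ ≈ 0.324 − j0.716

Γ = (Z_L − Z_0)/(Z_L + Z_0) = (-38.69 − j94.29)/(88.95 − j94.29)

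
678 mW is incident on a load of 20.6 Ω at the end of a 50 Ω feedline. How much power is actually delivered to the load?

P_delivered ≈ 560 mW

Γ = (20.6 − 50)/(20.6 + 50) = -0.416
|Γ|² = 0.173
P_refl = |Γ|²·P_inc = 118 mW, P_del = (1 − |Γ|²)·P_inc = 560 mW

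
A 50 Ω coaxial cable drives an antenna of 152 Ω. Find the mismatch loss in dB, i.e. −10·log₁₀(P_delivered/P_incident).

mismatch loss ≈ 1.28 dB

Γ = (152 − 50)/(152 + 50) = 0.505
|Γ|² = 0.255, so P_del/P_inc = 1 − |Γ|² = 0.745
ML = −10·log₁₀(1 − |Γ|²)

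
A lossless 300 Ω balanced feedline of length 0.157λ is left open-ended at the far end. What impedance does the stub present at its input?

Z_in ≈ −j198 Ω

βl = 2π × 0.157 = 56.5°
tan(βl) = 1.51
For an open-ended stub, Z_in = −jZ_0·cot(βl) = −jZ_0/tan(βl)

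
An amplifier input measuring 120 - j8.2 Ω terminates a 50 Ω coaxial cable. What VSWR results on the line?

VSWR ≈ 2.41

Γ = (Z_L − Z_0)/(Z_L + Z_0) = (70 − j8.2)/(170 − j8.2)
|Γ| = 70.5/170 = 0.414
VSWR = (1 + |Γ|)/(1 − |Γ|) = 1.41/0.586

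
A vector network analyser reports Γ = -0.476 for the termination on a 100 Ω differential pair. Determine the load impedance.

Z_L = Z_0·(1 + Γ)/(1 − Γ) = 100·(0.524)/(1.48)

Z_L ≈ 35.5 Ω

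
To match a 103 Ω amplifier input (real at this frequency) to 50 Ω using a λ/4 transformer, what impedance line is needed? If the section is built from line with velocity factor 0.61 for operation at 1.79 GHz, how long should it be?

Z_qwt ≈ 71.8 Ω; length ≈ 2.56 cm

Z_qwt = √(Z_0·R_L) = √(50 × 103) = √5150
λ = 0.61·c/f = 0.102 m, so l = λ/4 = 0.0256 m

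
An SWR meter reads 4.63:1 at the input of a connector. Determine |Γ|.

|Γ| ≈ 0.645

|Γ| = (S − 1)/(S + 1) = (4.63 − 1)/(4.63 + 1) = 3.63/5.63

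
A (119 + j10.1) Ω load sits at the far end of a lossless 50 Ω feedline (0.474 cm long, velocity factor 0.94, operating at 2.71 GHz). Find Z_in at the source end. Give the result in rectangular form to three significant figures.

Z_in ≈ 94 − j43.6 Ω

λ = v/f = 0.94·c / 2.71 GHz = 0.104 m
βl = 2π·l/λ = 2π × 0.0456 = 16.4°
tan(βl) = tan(16.4°) = 0.294
Z_in = Z_0·(Z_L + jZ_0·tanβl)/(Z_0 + jZ_L·tanβl)
     = 50·(119 + j24.8)/(47 + j35)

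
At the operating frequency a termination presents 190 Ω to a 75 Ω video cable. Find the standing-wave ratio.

VSWR ≈ 2.53

Γ = (190 − 75)/(190 + 75) = 0.434
VSWR = (1 + 0.434)/(1 − 0.434)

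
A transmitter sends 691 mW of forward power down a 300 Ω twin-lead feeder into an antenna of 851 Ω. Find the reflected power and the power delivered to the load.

P_reflected ≈ 158 mW; P_delivered ≈ 533 mW

Γ = (851 − 300)/(851 + 300) = 0.479
|Γ|² = 0.229
P_refl = |Γ|²·P_inc = 158 mW, P_del = (1 − |Γ|²)·P_inc = 533 mW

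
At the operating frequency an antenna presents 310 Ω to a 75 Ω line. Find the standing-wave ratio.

VSWR ≈ 4.13

Γ = (310 − 75)/(310 + 75) = 0.61
VSWR = (1 + 0.61)/(1 − 0.61)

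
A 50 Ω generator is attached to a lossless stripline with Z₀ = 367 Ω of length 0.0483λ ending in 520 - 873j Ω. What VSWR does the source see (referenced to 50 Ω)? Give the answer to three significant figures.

βl = 2π × 0.0483 = 17.4°
tan(βl) = 0.313
Z_in = Z_0·(Z_L + jZ_0·tanβl)/(Z_0 + jZ_L·tanβl) = 176 − j479 Ω
Γ_s = (Z_in − Z_s)/(Z_in + Z_s) = (126 − j479)/(226 − j479), |Γ_s| = 0.935
VSWR = (1 + |Γ_s|)/(1 − |Γ_s|)

VSWR ≈ 29.9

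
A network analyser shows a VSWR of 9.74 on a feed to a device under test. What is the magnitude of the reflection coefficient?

|Γ| ≈ 0.814

|Γ| = (S − 1)/(S + 1) = (9.74 − 1)/(9.74 + 1) = 8.74/10.7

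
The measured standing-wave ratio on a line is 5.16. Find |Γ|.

|Γ| ≈ 0.675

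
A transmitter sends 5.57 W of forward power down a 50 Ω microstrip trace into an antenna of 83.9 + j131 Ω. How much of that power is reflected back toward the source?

|Γ| = |(33.9 + j131)/(133.9 + j131)| = 0.722
|Γ|² = 0.522
P_refl = |Γ|²·P_inc = 2.91 W, P_del = (1 − |Γ|²)·P_inc = 2.66 W

P_reflected ≈ 2.91 W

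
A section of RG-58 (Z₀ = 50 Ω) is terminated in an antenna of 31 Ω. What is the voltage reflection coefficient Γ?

Γ = -0.235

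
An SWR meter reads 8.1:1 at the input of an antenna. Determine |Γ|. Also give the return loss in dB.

|Γ| = (S − 1)/(S + 1) = (8.1 − 1)/(8.1 + 1) = 7.1/9.1
RL = −20·log₁₀|Γ| = −20·log₁₀(0.78)

|Γ| ≈ 0.78; return loss ≈ 2.16 dB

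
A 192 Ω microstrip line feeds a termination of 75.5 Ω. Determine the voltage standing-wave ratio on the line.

VSWR ≈ 2.54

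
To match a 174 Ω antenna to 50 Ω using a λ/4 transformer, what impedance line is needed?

Z_qwt = √(Z_0·R_L) = √(50 × 174) = √8700

Z_qwt ≈ 93.3 Ω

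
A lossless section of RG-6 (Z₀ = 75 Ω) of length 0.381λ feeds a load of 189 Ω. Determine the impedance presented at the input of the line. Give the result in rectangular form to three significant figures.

βl = 2π × 0.381 = 137°
tan(βl) = tan(137°) = -0.927
Z_in = Z_0·(Z_L + jZ_0·tanβl)/(Z_0 + jZ_L·tanβl)
     = 75·(189 − j69.5)/(75 − j175)

Z_in ≈ 54.4 + j57.6 Ω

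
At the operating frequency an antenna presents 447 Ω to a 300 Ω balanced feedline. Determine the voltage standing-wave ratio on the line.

Γ = (447 − 300)/(447 + 300) = 0.197
VSWR = (1 + 0.197)/(1 − 0.197)

VSWR ≈ 1.49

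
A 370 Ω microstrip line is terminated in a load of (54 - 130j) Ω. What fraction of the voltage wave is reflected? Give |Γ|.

Γ = (Z_L − Z_0)/(Z_L + Z_0) = (-316 − j130)/(424 − j130)
|Γ| = 342/443

|Γ| ≈ 0.77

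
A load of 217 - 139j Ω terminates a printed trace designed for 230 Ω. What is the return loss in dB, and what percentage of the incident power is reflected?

Γ = (-13 − j139)/(447 − j139), |Γ| = 0.298
RL = −20·log₁₀(0.298) = 10.5 dB
P_refl/P_inc = |Γ|² = 0.0889

RL ≈ 10.5 dB; 8.89% of incident power reflected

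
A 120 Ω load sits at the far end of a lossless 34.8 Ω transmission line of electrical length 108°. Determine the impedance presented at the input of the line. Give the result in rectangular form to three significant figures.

tan(βl) = tan(108°) = -3.08
Z_in = Z_0·(Z_L + jZ_0·tanβl)/(Z_0 + jZ_L·tanβl)
     = 34.8·(120 − j107)/(34.8 − j369)

Z_in ≈ 11.1 + j10.3 Ω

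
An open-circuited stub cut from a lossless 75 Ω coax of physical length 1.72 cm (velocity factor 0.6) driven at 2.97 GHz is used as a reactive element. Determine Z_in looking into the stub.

λ = v/f = 0.6·c / 2.97 GHz = 0.0606 m
βl = 2π·l/λ = 2π × 0.284 = 102°
tan(βl) = -4.64
For an open-circuited stub, Z_in = −jZ_0·cot(βl) = −jZ_0/tan(βl)

Z_in ≈ +j16.2 Ω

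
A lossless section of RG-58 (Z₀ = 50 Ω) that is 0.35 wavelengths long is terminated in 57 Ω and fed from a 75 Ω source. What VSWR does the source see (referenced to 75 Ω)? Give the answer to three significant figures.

VSWR ≈ 1.59

βl = 2π × 0.35 = 126°
tan(βl) = -1.38
Z_in = Z_0·(Z_L + jZ_0·tanβl)/(Z_0 + jZ_L·tanβl) = 47.7 + j5.96 Ω
Γ_s = (Z_in − Z_s)/(Z_in + Z_s) = (-27.3 + j5.96)/(123 + j5.96), |Γ_s| = 0.228
VSWR = (1 + |Γ_s|)/(1 − |Γ_s|)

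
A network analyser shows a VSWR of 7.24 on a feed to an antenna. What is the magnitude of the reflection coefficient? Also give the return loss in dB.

|Γ| = (S − 1)/(S + 1) = (7.24 − 1)/(7.24 + 1) = 6.24/8.24
RL = −20·log₁₀|Γ| = −20·log₁₀(0.757)

|Γ| ≈ 0.757; return loss ≈ 2.41 dB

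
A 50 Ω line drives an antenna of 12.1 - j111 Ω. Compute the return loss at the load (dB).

RL ≈ 0.704 dB

Γ = (-37.9 − j111)/(62.1 − j111), |Γ| = 0.922
RL = −20·log₁₀|Γ| = −20·log₁₀(0.922)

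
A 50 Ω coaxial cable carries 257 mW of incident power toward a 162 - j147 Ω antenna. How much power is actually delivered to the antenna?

|Γ| = |(112 − j147)/(212 − j147)| = 0.716
|Γ|² = 0.513
P_refl = |Γ|²·P_inc = 132 mW, P_del = (1 − |Γ|²)·P_inc = 125 mW

P_delivered ≈ 125 mW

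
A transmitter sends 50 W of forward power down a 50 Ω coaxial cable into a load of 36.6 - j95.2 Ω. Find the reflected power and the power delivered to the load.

|Γ| = |(-13.4 − j95.2)/(86.6 − j95.2)| = 0.747
|Γ|² = 0.558
P_refl = |Γ|²·P_inc = 27.9 W, P_del = (1 − |Γ|²)·P_inc = 22.1 W

P_reflected ≈ 27.9 W; P_delivered ≈ 22.1 W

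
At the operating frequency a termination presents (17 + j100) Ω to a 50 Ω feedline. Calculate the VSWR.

VSWR ≈ 15

Γ = (Z_L − Z_0)/(Z_L + Z_0) = (-33 + j100)/(67 + j100)
|Γ| = 105/120 = 0.875
VSWR = (1 + |Γ|)/(1 − |Γ|) = 1.87/0.125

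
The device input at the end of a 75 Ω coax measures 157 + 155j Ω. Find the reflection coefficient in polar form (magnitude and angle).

Γ ≈ 0.628 ∠ 28.4°

Γ = (Z_L − Z_0)/(Z_L + Z_0) = (82 + j155)/(232 + j155)
|Γ| = 175/279 = 0.628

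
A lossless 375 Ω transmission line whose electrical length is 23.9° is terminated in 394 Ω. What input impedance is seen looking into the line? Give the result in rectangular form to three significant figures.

Z_in ≈ 387 − j14.2 Ω

tan(βl) = tan(23.9°) = 0.443
Z_in = Z_0·(Z_L + jZ_0·tanβl)/(Z_0 + jZ_L·tanβl)
     = 375·(394 + j166)/(375 + j175)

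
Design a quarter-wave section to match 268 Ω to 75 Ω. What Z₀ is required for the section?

Z_qwt = √(Z_0·R_L) = √(75 × 268) = √20100

Z_qwt ≈ 142 Ω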